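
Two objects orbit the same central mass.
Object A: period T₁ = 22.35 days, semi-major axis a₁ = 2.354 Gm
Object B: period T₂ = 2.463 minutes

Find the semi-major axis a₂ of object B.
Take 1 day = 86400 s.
T₁ = 22.35 days = 1.93104 × 10^6 s
T₂ = 2.463 minutes = 147.78 s
a₁ = 2.354 Gm = 2.354 × 10^9 m
Kepler's third law: (T₂/T₁)² = (a₂/a₁)³  ⇒  a₂ = a₁ (T₂/T₁)^(2/3)
T₂/T₁ = 7.65287 × 10^-5
(T₂/T₁)^(2/3) = 0.00180253
a₂ = 2.354 × 10^9 m × 0.00180253 = 4.24316 × 10^6 m ≈ 4.243 Mm

Final answer: a₂ = 4.243 Mm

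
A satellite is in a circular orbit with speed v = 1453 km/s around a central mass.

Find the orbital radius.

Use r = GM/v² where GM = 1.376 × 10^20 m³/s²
v = 1453 km/s = 1.453 × 10^6 m/s
GM = 1.376 × 10^20 m³/s²
v² = 2.11121 × 10^12 m²/s²
r = GM/v² = (1.376 × 10^20) / (2.11121 × 10^12) = 6.51759 × 10^7 m ≈ 6.518 × 10^7 m

Final answer: 6.518 × 10^7 m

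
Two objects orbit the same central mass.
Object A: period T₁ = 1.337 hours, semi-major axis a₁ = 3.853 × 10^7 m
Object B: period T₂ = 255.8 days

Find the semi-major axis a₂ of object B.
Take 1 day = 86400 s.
T₁ = 1.337 hours = 4813.2 s
T₂ = 255.8 days = 2.21011 × 10^7 s
a₁ = 3.853 × 10^7 m
Kepler's third law: (T₂/T₁)² = (a₂/a₁)³  ⇒  a₂ = a₁ (T₂/T₁)^(2/3)
T₂/T₁ = 4591.77
(T₂/T₁)^(2/3) = 276.261
a₂ = 3.853 × 10^7 m × 276.261 = 1.06444 × 10^10 m ≈ 1.064 × 10^10 m

Final answer: a₂ = 1.064 × 10^10 m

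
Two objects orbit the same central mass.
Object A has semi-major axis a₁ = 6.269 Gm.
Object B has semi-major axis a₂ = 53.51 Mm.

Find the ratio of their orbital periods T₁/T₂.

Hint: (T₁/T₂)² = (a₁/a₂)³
a₁ = 6.269 Gm = 6.269 × 10^9 m
a₂ = 53.51 Mm = 5.351 × 10^7 m
a₁/a₂ = 117.156
T₁/T₂ = (a₁/a₂)^(3/2) = (117.156)^1.5 = 1268.08

Final answer: T₁/T₂ = 1268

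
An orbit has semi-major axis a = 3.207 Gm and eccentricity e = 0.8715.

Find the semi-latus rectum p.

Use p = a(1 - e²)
a = 3.207 Gm = 3.207 × 10^9 m
e = 0.8715,  e² = 0.759512,  1 − e² = 0.240488
p = a(1 − e²) = 3.207 × 10^9 m × 0.240488 = 7.71244 × 10^8 m ≈ 771.2 Mm

Final answer: p = 771.2 Mm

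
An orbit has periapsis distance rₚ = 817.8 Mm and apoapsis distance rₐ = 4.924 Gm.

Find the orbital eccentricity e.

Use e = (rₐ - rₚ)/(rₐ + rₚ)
rₚ = 817.8 Mm = 8.178 × 10^8 m
rₐ = 4.924 Gm = 4.924 × 10^9 m
rₐ − rₚ = 4.1062 × 10^9 m
rₐ + rₚ = 5.7418 × 10^9 m
e = (rₐ − rₚ)/(rₐ + rₚ) = 0.715142

Final answer: e = 0.7151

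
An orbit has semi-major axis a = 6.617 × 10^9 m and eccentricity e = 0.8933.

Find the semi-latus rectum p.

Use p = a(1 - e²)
a = 6.617 × 10^9 m
e = 0.8933,  e² = 0.797985,  1 − e² = 0.202015
p = a(1 − e²) = 6.617 × 10^9 m × 0.202015 = 1.33673 × 10^9 m ≈ 1.337 × 10^9 m

Final answer: p = 1.337 × 10^9 m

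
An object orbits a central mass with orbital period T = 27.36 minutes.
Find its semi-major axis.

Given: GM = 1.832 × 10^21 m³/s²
T = 27.36 minutes = 1641.6 s
GM = 1.832 × 10^21 m³/s²
Kepler's third law: a³ = GM T² / (4π²)
T² = 2.69485 × 10^6 s²
a³ = (1.832 × 10^21) × (2.69485 × 10^6) / (4π²) = 1.25055 × 10^26 m³
a = (a³)^(1/3) = 5.00073 × 10^8 m ≈ 5.001 × 10^8 m

Final answer: 5.001 × 10^8 m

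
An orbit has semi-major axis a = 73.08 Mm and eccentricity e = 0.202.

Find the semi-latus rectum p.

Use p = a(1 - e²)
a = 73.08 Mm = 7.308 × 10^7 m
e = 0.202,  e² = 0.040804,  1 − e² = 0.959196
p = a(1 − e²) = 7.308 × 10^7 m × 0.959196 = 7.0098 × 10^7 m ≈ 70.1 Mm

Final answer: p = 70.1 Mm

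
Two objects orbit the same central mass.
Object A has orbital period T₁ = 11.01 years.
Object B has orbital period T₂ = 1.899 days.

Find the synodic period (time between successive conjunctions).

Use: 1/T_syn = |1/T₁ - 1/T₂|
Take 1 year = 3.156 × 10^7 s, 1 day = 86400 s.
T₁ = 11.01 years = 3.47476 × 10^8 s
T₂ = 1.899 days = 164074 s
1/T₁ = 2.8779 × 10^-9 s⁻¹
1/T₂ = 6.09483 × 10^-6 s⁻¹
|1/T₁ − 1/T₂| = 6.09195 × 10^-6 s⁻¹
T_syn = 1 / |1/T₁ − 1/T₂| = 164151 s ≈ 1.9 days

Final answer: T_syn = 1.9 days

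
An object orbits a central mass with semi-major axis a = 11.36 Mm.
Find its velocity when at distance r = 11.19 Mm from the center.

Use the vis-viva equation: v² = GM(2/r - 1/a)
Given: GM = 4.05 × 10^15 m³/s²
a = 11.36 Mm = 1.136 × 10^7 m
r = 11.19 Mm = 1.119 × 10^7 m
GM = 4.05 × 10^15 m³/s²
2/r − 1/a = 1.78731 × 10^-7 − 8.80282 × 10^-8 = 9.07028 × 10^-8 m⁻¹
v² = GM (2/r − 1/a) = 3.67347 × 10^8 m²/s²
v = 19166.3 m/s ≈ 19.17 km/s

Final answer: 19.17 km/s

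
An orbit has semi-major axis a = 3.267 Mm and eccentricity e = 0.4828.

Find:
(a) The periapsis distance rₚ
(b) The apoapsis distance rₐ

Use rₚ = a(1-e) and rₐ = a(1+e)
a = 3.267 Mm = 3.267 × 10^6 m
e = 0.4828:  1 − e = 0.5172,  1 + e = 1.4828
(a) rₚ = a(1 − e) = 3.267 × 10^6 m × 0.5172 = 1.68969 × 10^6 m ≈ 1.69 Mm
(b) rₐ = a(1 + e) = 3.267 × 10^6 m × 1.4828 = 4.84431 × 10^6 m ≈ 4.844 Mm

Final answer:
(a) rₚ = 1.69 Mm
(b) rₐ = 4.844 Mm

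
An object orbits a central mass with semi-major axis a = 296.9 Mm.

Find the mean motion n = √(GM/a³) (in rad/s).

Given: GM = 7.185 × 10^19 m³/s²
a = 296.9 Mm = 2.969 × 10^8 m
GM = 7.185 × 10^19 m³/s²
a³ = 2.61716 × 10^25 m³
GM/a³ = (7.185 × 10^19) / (2.61716 × 10^25) = 2.74534 × 10^-6 s⁻²
n = √(GM/a³) = 0.00165691 rad/s ≈ 0.001657 rad/s

Final answer: n = 0.001657 rad/s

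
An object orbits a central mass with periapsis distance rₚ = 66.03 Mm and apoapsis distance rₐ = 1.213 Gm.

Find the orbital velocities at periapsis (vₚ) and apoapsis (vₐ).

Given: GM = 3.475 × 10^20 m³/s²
rₚ = 66.03 Mm = 6.603 × 10^7 m
rₐ = 1.213 Gm = 1.213 × 10^9 m
GM = 3.475 × 10^20 m³/s²
a = (rₚ + rₐ)/2 = 6.39515 × 10^8 m
Vis-viva: v² = GM (2/r − 1/a)
vₚ² = 3.475 × 10^20 × (3.02893 × 10^-8 − 1.56368 × 10^-9) = 9.98214 × 10^12 m²/s²
vₚ = 3.15945 × 10^6 m/s ≈ 3159 km/s
vₐ² = 3.475 × 10^20 × (1.6488 × 10^-9 − 1.56368 × 10^-9) = 2.95791 × 10^10 m²/s²
vₐ = 171986 m/s ≈ 172 km/s

Final answer: vₚ = 3159 km/s, vₐ = 172 km/s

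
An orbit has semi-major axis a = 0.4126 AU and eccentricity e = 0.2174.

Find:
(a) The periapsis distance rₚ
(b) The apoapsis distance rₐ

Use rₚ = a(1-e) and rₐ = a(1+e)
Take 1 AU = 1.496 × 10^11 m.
a = 0.4126 AU = 6.1725 × 10^10 m
e = 0.2174:  1 − e = 0.7826,  1 + e = 1.2174
(a) rₚ = a(1 − e) = 6.1725 × 10^10 m × 0.7826 = 4.8306 × 10^10 m ≈ 0.3229 AU
(b) rₐ = a(1 + e) = 6.1725 × 10^10 m × 1.2174 = 7.5144 × 10^10 m ≈ 0.5023 AU

Final answer:
(a) rₚ = 0.3229 AU
(b) rₐ = 0.5023 AU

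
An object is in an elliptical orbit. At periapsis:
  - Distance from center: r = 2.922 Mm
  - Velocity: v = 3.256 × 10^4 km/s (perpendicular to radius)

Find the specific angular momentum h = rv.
r = 2.922 Mm = 2.922 × 10^6 m
v = 3.256 × 10^4 km/s = 3.256 × 10^7 m/s
h = rv = 2.922 × 10^6 × 3.256 × 10^7 = 9.51403 × 10^13 m²/s ≈ 9.514 × 10^13 m²/s

Final answer: h = 9.514 × 10^13 m²/s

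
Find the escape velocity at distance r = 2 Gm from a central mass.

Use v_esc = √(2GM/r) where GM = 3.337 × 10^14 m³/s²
r = 2 Gm = 2 × 10^9 m
GM = 3.337 × 10^14 m³/s²
2GM/r = 2 × (3.337 × 10^14) / (2 × 10^9) = 333700 m²/s²
v_esc = √(2GM/r) = 577.668 m/s ≈ 577.7 m/s

Final answer: 577.7 m/s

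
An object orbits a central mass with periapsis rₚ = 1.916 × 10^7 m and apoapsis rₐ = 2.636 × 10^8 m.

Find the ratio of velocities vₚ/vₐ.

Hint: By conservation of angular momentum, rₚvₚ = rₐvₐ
rₚ = 1.916 × 10^7 m
rₐ = 2.636 × 10^8 m
rₚvₚ = rₐvₐ  ⇒  vₚ/vₐ = rₐ/rₚ
vₚ/vₐ = (2.636 × 10^8) / (1.916 × 10^7) = 13.7578

Final answer: vₚ/vₐ = 13.76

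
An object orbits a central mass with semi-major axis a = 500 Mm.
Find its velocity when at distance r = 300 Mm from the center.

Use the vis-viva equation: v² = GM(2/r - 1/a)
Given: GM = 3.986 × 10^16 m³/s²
a = 500 Mm = 5 × 10^8 m
r = 300 Mm = 3 × 10^8 m
GM = 3.986 × 10^16 m³/s²
2/r − 1/a = 6.66667 × 10^-9 − 2 × 10^-9 = 4.66667 × 10^-9 m⁻¹
v² = GM (2/r − 1/a) = 1.86013 × 10^8 m²/s²
v = 13638.7 m/s ≈ 13.64 km/s

Final answer: 13.64 km/s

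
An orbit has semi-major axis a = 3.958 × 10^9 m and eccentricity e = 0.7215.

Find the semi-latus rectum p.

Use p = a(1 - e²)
a = 3.958 × 10^9 m
e = 0.7215,  e² = 0.520562,  1 − e² = 0.479438
p = a(1 − e²) = 3.958 × 10^9 m × 0.479438 = 1.89761 × 10^9 m ≈ 1.898 × 10^9 m

Final answer: p = 1.898 × 10^9 m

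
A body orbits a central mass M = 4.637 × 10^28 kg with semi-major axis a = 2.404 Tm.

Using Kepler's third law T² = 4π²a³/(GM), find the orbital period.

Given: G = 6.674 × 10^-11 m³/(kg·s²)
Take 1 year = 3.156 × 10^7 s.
M = 4.637 × 10^28 kg
GM = G × M = 6.674 × 10^-11 × 4.637 × 10^28 = 3.09473 × 10^18 m³/s²
a = 2.404 Tm = 2.404 × 10^12 m
a³ = 1.38932 × 10^37 m³
T = 2π √(a³/GM) = 2π √((1.38932 × 10^37) / (3.09473 × 10^18)) = 2π × 2.1188 × 10^9 s
T = 1.33128 × 10^10 s ≈ 421.8 years

Final answer: 421.8 years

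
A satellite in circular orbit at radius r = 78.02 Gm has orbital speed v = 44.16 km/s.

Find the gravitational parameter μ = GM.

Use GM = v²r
r = 78.02 Gm = 7.802 × 10^10 m
v = 44.16 km/s = 44160 m/s
v² = 1.95011 × 10^9 m²/s²
GM = v²r = 1.95011 × 10^9 × 7.802 × 10^10 = 1.52147 × 10^20 m³/s²
GM ≈ 1.521 × 10^20 m³/s²

Final answer: GM = 1.521 × 10^20 m³/s²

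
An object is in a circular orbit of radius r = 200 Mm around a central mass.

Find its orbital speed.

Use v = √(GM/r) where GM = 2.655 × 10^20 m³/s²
r = 200 Mm = 2 × 10^8 m
GM = 2.655 × 10^20 m³/s²
GM/r = (2.655 × 10^20) / (2 × 10^8) = 1.3275 × 10^12 m²/s²
v = √(GM/r) = 1.15217 × 10^6 m/s ≈ 1152 km/s

Final answer: 1152 km/s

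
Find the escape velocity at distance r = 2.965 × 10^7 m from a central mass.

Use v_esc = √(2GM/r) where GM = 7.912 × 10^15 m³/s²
r = 2.965 × 10^7 m
GM = 7.912 × 10^15 m³/s²
2GM/r = 2 × (7.912 × 10^15) / (2.965 × 10^7) = 5.33693 × 10^8 m²/s²
v_esc = √(2GM/r) = 23101.8 m/s ≈ 23.1 km/s

Final answer: 23.1 km/s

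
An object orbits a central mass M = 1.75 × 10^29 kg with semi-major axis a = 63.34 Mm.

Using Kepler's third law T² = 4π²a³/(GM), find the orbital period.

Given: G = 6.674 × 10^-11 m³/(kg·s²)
M = 1.75 × 10^29 kg
GM = G × M = 6.674 × 10^-11 × 1.75 × 10^29 = 1.16795 × 10^19 m³/s²
a = 63.34 Mm = 6.334 × 10^7 m
a³ = 2.54117 × 10^23 m³
T = 2π √(a³/GM) = 2π √((2.54117 × 10^23) / (1.16795 × 10^19)) = 2π × 147.504 s
T = 926.797 s ≈ 15.45 minutes

Final answer: 15.45 minutes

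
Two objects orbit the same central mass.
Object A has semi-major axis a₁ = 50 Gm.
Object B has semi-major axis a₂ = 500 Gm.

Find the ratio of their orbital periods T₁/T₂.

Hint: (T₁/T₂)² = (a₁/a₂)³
a₁ = 50 Gm = 5 × 10^10 m
a₂ = 500 Gm = 5 × 10^11 m
a₁/a₂ = 0.1
T₁/T₂ = (a₁/a₂)^(3/2) = (0.1)^1.5 = 0.0316228

Final answer: T₁/T₂ = 0.03162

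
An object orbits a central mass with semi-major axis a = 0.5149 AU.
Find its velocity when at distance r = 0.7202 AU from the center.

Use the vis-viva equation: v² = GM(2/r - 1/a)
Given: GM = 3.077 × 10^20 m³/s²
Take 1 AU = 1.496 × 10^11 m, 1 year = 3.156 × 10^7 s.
a = 0.5149 AU = 7.7029 × 10^10 m
r = 0.7202 AU = 1.07742 × 10^11 m
GM = 3.077 × 10^20 m³/s²
2/r − 1/a = 1.85629 × 10^-11 − 1.29821 × 10^-11 = 5.58076 × 10^-12 m⁻¹
v² = GM (2/r − 1/a) = 1.7172 × 10^9 m²/s²
v = 41439.1 m/s ≈ 8.742 AU/year

Final answer: 8.742 AU/year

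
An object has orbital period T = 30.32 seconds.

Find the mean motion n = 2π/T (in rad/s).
T = 30.32 seconds
n = 2π / 30.32 s = 0.207229 rad/s ≈ 0.2072 rad/s

Final answer: n = 0.2072 rad/s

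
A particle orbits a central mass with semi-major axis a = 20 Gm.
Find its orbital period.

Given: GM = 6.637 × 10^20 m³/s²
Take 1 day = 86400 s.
a = 20 Gm = 2 × 10^10 m
GM = 6.637 × 10^20 m³/s²
a³ = 8 × 10^30 m³
T = 2π √(a³/GM) = 2π √((8 × 10^30) / (6.637 × 10^20)) = 2π × 109789 s
T = 689825 s ≈ 7.984 days

Final answer: 7.984 days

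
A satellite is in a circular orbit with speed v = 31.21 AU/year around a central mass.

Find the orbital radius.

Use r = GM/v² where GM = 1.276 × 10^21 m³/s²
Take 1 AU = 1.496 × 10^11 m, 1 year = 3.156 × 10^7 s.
v = 31.21 AU/year = 147941 m/s
GM = 1.276 × 10^21 m³/s²
v² = 2.18865 × 10^10 m²/s²
r = GM/v² = (1.276 × 10^21) / (2.18865 × 10^10) = 5.83007 × 10^10 m ≈ 0.3897 AU

Final answer: 0.3897 AU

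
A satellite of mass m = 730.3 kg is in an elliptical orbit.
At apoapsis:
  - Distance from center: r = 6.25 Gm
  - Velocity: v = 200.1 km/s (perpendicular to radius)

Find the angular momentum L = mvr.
r = 6.25 Gm = 6.25 × 10^9 m
v = 200.1 km/s = 200100 m/s
vr = 200100 × 6.25 × 10^9 = 1.25062 × 10^15 m²/s
L = m × vr = 730.3 × 1.25062 × 10^15 = 9.13331 × 10^17 kg·m²/s ≈ 9.133 × 10^17 kg·m²/s

Final answer: L = 9.133 × 10^17 kg·m²/s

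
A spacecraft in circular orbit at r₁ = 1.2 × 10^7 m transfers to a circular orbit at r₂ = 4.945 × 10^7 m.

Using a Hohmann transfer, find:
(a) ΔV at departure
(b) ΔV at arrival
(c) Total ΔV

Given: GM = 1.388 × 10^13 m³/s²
r₁ = 1.2 × 10^7 m
r₂ = 4.945 × 10^7 m
GM = 1.388 × 10^13 m³/s²
Transfer ellipse: a_t = (r₁ + r₂)/2 = 3.0725 × 10^7 m
Circular speed at r₁: v₁ = √(GM/r₁) = 1075.48 m/s
Transfer speed at r₁ (periapsis): v₁ₜ = √(GM(2/r₁ − 1/a_t)) = 1364.4 m/s
(a) ΔV₁ = v₁ₜ − v₁ = 288.914 m/s ≈ 288.9 m/s
Circular speed at r₂: v₂ = √(GM/r₂) = 529.8 m/s
Transfer speed at r₂ (apoapsis): v₂ₜ = √(GM(2/r₂ − 1/a_t)) = 331.098 m/s
(b) ΔV₂ = v₂ − v₂ₜ = 198.702 m/s ≈ 198.7 m/s
(c) ΔV_total = ΔV₁ + ΔV₂ = 487.616 m/s ≈ 487.6 m/s

Final answer:
(a) ΔV₁ = 288.9 m/s
(b) ΔV₂ = 198.7 m/s
(c) ΔV_total = 487.6 m/s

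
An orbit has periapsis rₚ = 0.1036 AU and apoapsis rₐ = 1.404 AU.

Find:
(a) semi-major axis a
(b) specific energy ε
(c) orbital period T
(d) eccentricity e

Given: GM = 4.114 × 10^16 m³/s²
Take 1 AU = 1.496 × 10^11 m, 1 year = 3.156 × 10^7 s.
rₚ = 0.1036 AU = 1.54986 × 10^10 m
rₐ = 1.404 AU = 2.10038 × 10^11 m
GM = 4.114 × 10^16 m³/s²
a = (rₚ + rₐ)/2 = 1.12768 × 10^11 m
e = (rₐ − rₚ)/(rₐ + rₚ) = (1.9454 × 10^11) / (2.25537 × 10^11) = 0.862563
(a) a = 1.12768 × 10^11 m ≈ 0.7538 AU
(b) 2a = 2.25537 × 10^11 m;  ε = −GM/(2a) = -182409 J/kg ≈ -182.4 kJ/kg
(c) a³ = 1.43405 × 10^33 m³;  T = 2π √(a³/GM) = 2π × 1.86702 × 10^8 s = 1.17308 × 10^9 s ≈ 37.17 years
(d) e = 0.862563 ≈ 0.8626

Final answer:
(a) semi-major axis a = 0.7538 AU
(b) specific energy ε = -182.4 kJ/kg
(c) orbital period T = 37.17 years
(d) eccentricity e = 0.8626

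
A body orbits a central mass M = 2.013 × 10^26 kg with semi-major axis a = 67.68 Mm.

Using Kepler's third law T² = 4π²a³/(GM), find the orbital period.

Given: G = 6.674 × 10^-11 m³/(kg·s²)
M = 2.013 × 10^26 kg
GM = G × M = 6.674 × 10^-11 × 2.013 × 10^26 = 1.34348 × 10^16 m³/s²
a = 67.68 Mm = 6.768 × 10^7 m
a³ = 3.10014 × 10^23 m³
T = 2π √(a³/GM) = 2π √((3.10014 × 10^23) / (1.34348 × 10^16)) = 2π × 4803.7 s
T = 30182.5 s ≈ 8.384 hours

Final answer: 8.384 hours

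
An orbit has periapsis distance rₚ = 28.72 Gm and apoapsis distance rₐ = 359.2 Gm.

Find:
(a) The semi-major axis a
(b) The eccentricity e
rₚ = 28.72 Gm = 2.872 × 10^10 m
rₐ = 359.2 Gm = 3.592 × 10^11 m
(a) a = (rₚ + rₐ)/2 = 1.9396 × 10^11 m ≈ 194 Gm
(b) e = (rₐ − rₚ)/(rₐ + rₚ) = (3.3048 × 10^11) / (3.8792 × 10^11) = 0.851928

Final answer:
(a) a = 194 Gm
(b) e = 0.8519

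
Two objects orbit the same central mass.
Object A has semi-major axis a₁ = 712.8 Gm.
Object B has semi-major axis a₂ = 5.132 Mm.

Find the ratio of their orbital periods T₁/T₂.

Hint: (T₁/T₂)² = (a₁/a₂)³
a₁ = 712.8 Gm = 7.128 × 10^11 m
a₂ = 5.132 Mm = 5.132 × 10^6 m
a₁/a₂ = 138893
T₁/T₂ = (a₁/a₂)^(3/2) = (138893)^1.5 = 5.17633 × 10^7

Final answer: T₁/T₂ = 5.176 × 10^7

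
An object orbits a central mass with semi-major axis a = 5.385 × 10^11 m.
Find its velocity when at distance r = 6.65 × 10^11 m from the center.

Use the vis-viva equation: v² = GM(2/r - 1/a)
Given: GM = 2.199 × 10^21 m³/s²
a = 5.385 × 10^11 m
r = 6.65 × 10^11 m
GM = 2.199 × 10^21 m³/s²
2/r − 1/a = 3.00752 × 10^-12 − 1.85701 × 10^-12 = 1.15051 × 10^-12 m⁻¹
v² = GM (2/r − 1/a) = 2.52997 × 10^9 m²/s²
v = 50298.8 m/s ≈ 50.3 km/s

Final answer: 50.3 km/s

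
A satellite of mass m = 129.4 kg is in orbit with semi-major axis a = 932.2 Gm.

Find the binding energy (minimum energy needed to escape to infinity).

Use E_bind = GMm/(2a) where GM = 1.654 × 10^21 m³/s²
a = 932.2 Gm = 9.322 × 10^11 m
GM = 1.654 × 10^21 m³/s²
m = 129.4 kg
GMm = 1.654 × 10^21 × 129.4 = 2.14028 × 10^23 m³·kg/s²
2a = 1.8644 × 10^12 m
E_bind = GMm/(2a) = 1.14797 × 10^11 J ≈ 114.8 GJ

Final answer: 114.8 GJ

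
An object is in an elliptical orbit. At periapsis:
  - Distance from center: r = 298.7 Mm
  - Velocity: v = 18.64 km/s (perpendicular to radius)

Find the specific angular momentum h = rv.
r = 298.7 Mm = 2.987 × 10^8 m
v = 18.64 km/s = 18640 m/s
h = rv = 2.987 × 10^8 × 18640 = 5.56777 × 10^12 m²/s ≈ 5.568 × 10^12 m²/s

Final answer: h = 5.568 × 10^12 m²/s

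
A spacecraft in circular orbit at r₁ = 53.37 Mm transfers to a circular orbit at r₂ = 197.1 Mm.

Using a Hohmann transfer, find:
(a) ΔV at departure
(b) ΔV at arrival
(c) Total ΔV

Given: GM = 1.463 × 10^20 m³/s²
r₁ = 53.37 Mm = 5.337 × 10^7 m
r₂ = 197.1 Mm = 1.971 × 10^8 m
GM = 1.463 × 10^20 m³/s²
Transfer ellipse: a_t = (r₁ + r₂)/2 = 1.25235 × 10^8 m
Circular speed at r₁: v₁ = √(GM/r₁) = 1.65567 × 10^6 m/s
Transfer speed at r₁ (periapsis): v₁ₜ = √(GM(2/r₁ − 1/a_t)) = 2.07708 × 10^6 m/s
(a) ΔV₁ = v₁ₜ − v₁ = 421415 m/s ≈ 421.4 km/s
Circular speed at r₂: v₂ = √(GM/r₂) = 861547 m/s
Transfer speed at r₂ (apoapsis): v₂ₜ = √(GM(2/r₂ − 1/a_t)) = 562425 m/s
(b) ΔV₂ = v₂ − v₂ₜ = 299122 m/s ≈ 299.1 km/s
(c) ΔV_total = ΔV₁ + ΔV₂ = 720536 m/s ≈ 720.5 km/s

Final answer:
(a) ΔV₁ = 421.4 km/s
(b) ΔV₂ = 299.1 km/s
(c) ΔV_total = 720.5 km/s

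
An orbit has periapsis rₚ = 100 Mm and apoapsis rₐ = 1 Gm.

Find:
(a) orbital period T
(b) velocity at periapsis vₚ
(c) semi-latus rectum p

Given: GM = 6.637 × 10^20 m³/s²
rₚ = 100 Mm = 1 × 10^8 m
rₐ = 1 Gm = 1 × 10^9 m
GM = 6.637 × 10^20 m³/s²
a = (rₚ + rₐ)/2 = 5.5 × 10^8 m
e = (rₐ − rₚ)/(rₐ + rₚ) = (9 × 10^8) / (1.1 × 10^9) = 0.818182
(a) a³ = 1.66375 × 10^26 m³;  T = 2π √(a³/GM) = 2π × 500.678 s = 3145.85 s ≈ 52.43 minutes
(b) vₚ² = GM (2/rₚ − 1/a) = 6.637 × 10^20 × (2 × 10^-8 − 1.81818 × 10^-9) = 1.20673 × 10^13 m²/s²;  vₚ = 3.4738 × 10^6 m/s ≈ 3474 km/s
(c) 1 − e² = 0.330579;  p = a(1 − e²) = 5.5 × 10^8 × 0.330579 = 1.81818 × 10^8 m ≈ 181.8 Mm

Final answer:
(a) orbital period T = 52.43 minutes
(b) velocity at periapsis vₚ = 3474 km/s
(c) semi-latus rectum p = 181.8 Mm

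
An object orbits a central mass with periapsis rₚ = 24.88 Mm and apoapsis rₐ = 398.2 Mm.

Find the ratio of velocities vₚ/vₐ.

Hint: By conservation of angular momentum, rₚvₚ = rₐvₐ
rₚ = 24.88 Mm = 2.488 × 10^7 m
rₐ = 398.2 Mm = 3.982 × 10^8 m
rₚvₚ = rₐvₐ  ⇒  vₚ/vₐ = rₐ/rₚ
vₚ/vₐ = (3.982 × 10^8) / (2.488 × 10^7) = 16.0048

Final answer: vₚ/vₐ = 16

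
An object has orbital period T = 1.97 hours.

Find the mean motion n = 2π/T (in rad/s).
T = 1.97 hours = 7092 s
n = 2π / 7092 s = 0.000885954 rad/s ≈ 0.000886 rad/s

Final answer: n = 0.000886 rad/s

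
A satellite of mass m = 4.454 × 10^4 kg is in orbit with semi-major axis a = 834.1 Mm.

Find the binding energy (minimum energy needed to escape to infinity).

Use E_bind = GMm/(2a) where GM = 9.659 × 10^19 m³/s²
a = 834.1 Mm = 8.341 × 10^8 m
GM = 9.659 × 10^19 m³/s²
m = 4.454 × 10^4 kg
GMm = 9.659 × 10^19 × 44540 = 4.30212 × 10^24 m³·kg/s²
2a = 1.6682 × 10^9 m
E_bind = GMm/(2a) = 2.5789 × 10^15 J ≈ 2.579 PJ

Final answer: 2.579 PJ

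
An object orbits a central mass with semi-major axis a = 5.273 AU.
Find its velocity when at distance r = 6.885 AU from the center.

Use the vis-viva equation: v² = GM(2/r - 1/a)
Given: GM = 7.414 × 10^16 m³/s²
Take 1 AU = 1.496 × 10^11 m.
a = 5.273 AU = 7.88841 × 10^11 m
r = 6.885 AU = 1.03 × 10^12 m
GM = 7.414 × 10^16 m³/s²
2/r − 1/a = 1.94176 × 10^-12 − 1.26768 × 10^-12 = 6.74072 × 10^-13 m⁻¹
v² = GM (2/r − 1/a) = 49975.7 m²/s²
v = 223.552 m/s ≈ 223.6 m/s

Final answer: 223.6 m/s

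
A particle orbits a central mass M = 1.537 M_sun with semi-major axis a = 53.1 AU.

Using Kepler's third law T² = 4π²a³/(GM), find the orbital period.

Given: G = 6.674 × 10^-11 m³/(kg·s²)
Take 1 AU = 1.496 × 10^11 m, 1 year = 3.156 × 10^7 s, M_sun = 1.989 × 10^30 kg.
M = 1.537 M_sun = 3.05709 × 10^30 kg
GM = G × M = 6.674 × 10^-11 × 3.05709 × 10^30 = 2.0403 × 10^20 m³/s²
a = 53.1 AU = 7.94376 × 10^12 m
a³ = 5.01278 × 10^38 m³
T = 2π √(a³/GM) = 2π √((5.01278 × 10^38) / (2.0403 × 10^20)) = 2π × 1.56744 × 10^9 s
T = 9.84853 × 10^9 s ≈ 312.1 years

Final answer: 312.1 years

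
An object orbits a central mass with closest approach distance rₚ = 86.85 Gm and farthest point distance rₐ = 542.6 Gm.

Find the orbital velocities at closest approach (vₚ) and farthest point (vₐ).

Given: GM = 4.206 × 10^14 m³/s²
rₚ = 86.85 Gm = 8.685 × 10^10 m
rₐ = 542.6 Gm = 5.426 × 10^11 m
GM = 4.206 × 10^14 m³/s²
a = (rₚ + rₐ)/2 = 3.14725 × 10^11 m
Vis-viva: v² = GM (2/r − 1/a)
vₚ² = 4.206 × 10^14 × (2.30282 × 10^-11 − 3.17738 × 10^-12) = 8349.26 m²/s²
vₚ = 91.3743 m/s ≈ 91.37 m/s
vₐ² = 4.206 × 10^14 × (3.68596 × 10^-12 − 3.17738 × 10^-12) = 213.909 m²/s²
vₐ = 14.6256 m/s ≈ 14.63 m/s

Final answer: vₚ = 91.37 m/s, vₐ = 14.63 m/s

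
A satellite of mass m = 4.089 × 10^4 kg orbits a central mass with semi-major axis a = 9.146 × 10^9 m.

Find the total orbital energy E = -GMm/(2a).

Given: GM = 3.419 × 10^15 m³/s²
a = 9.146 × 10^9 m
GM = 3.419 × 10^15 m³/s²
2a = 1.8292 × 10^10 m
GMm = 3.419 × 10^15 × 40890 = 1.39803 × 10^20 m³·kg/s²
E = −GMm/(2a) = -7.64284 × 10^9 J ≈ -7.643 GJ

Final answer: -7.643 GJ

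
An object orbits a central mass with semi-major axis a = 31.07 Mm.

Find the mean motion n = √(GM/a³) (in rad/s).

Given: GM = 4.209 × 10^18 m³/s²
a = 31.07 Mm = 3.107 × 10^7 m
GM = 4.209 × 10^18 m³/s²
a³ = 2.99933 × 10^22 m³
GM/a³ = (4.209 × 10^18) / (2.99933 × 10^22) = 0.000140331 s⁻²
n = √(GM/a³) = 0.0118462 rad/s ≈ 0.01185 rad/s

Final answer: n = 0.01185 rad/s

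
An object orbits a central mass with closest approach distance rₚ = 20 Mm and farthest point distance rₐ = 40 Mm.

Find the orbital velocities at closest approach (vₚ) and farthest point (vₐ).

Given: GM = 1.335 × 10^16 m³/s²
rₚ = 20 Mm = 2 × 10^7 m
rₐ = 40 Mm = 4 × 10^7 m
GM = 1.335 × 10^16 m³/s²
a = (rₚ + rₐ)/2 = 3 × 10^7 m
Vis-viva: v² = GM (2/r − 1/a)
vₚ² = 1.335 × 10^16 × (1 × 10^-7 − 3.33333 × 10^-8) = 8.9 × 10^8 m²/s²
vₚ = 29832.9 m/s ≈ 29.83 km/s
vₐ² = 1.335 × 10^16 × (5 × 10^-8 − 3.33333 × 10^-8) = 2.225 × 10^8 m²/s²
vₐ = 14916.4 m/s ≈ 14.92 km/s

Final answer: vₚ = 29.83 km/s, vₐ = 14.92 km/s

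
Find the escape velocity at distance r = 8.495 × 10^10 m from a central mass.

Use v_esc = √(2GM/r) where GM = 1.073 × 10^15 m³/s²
r = 8.495 × 10^10 m
GM = 1.073 × 10^15 m³/s²
2GM/r = 2 × (1.073 × 10^15) / (8.495 × 10^10) = 25261.9 m²/s²
v_esc = √(2GM/r) = 158.94 m/s ≈ 158.9 m/s

Final answer: 158.9 m/s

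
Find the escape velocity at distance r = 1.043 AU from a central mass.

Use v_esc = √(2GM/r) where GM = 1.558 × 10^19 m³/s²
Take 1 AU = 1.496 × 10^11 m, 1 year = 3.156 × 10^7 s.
r = 1.043 AU = 1.56033 × 10^11 m
GM = 1.558 × 10^19 m³/s²
2GM/r = 2 × (1.558 × 10^19) / (1.56033 × 10^11) = 1.99702 × 10^8 m²/s²
v_esc = √(2GM/r) = 14131.6 m/s ≈ 2.981 AU/year

Final answer: 2.981 AU/year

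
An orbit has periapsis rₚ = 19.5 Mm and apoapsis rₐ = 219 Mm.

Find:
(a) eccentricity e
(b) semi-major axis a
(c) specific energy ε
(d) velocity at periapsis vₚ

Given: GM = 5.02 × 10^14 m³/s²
rₚ = 19.5 Mm = 1.95 × 10^7 m
rₐ = 219 Mm = 2.19 × 10^8 m
GM = 5.02 × 10^14 m³/s²
a = (rₚ + rₐ)/2 = 1.1925 × 10^8 m
e = (rₐ − rₚ)/(rₐ + rₚ) = (1.995 × 10^8) / (2.385 × 10^8) = 0.836478
(a) e = 0.836478 ≈ 0.8365
(b) a = 1.1925 × 10^8 m ≈ 119.2 Mm
(c) 2a = 2.385 × 10^8 m;  ε = −GM/(2a) = -2.10482 × 10^6 J/kg ≈ -2.105 MJ/kg
(d) vₚ² = GM (2/rₚ − 1/a) = 5.02 × 10^14 × (1.02564 × 10^-7 − 8.38574 × 10^-9) = 4.72775 × 10^7 m²/s²;  vₚ = 6875.87 m/s ≈ 6.876 km/s

Final answer:
(a) eccentricity e = 0.8365
(b) semi-major axis a = 119.2 Mm
(c) specific energy ε = -2.105 MJ/kg
(d) velocity at periapsis vₚ = 6.876 km/s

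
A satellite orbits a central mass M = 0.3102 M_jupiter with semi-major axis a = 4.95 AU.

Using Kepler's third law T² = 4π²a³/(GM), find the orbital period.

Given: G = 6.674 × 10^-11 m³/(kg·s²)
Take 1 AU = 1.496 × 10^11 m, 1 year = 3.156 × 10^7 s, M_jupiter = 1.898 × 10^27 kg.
M = 0.3102 M_jupiter = 5.8876 × 10^26 kg
GM = G × M = 6.674 × 10^-11 × 5.8876 × 10^26 = 3.92938 × 10^16 m³/s²
a = 4.95 AU = 7.4052 × 10^11 m
a³ = 4.06079 × 10^35 m³
T = 2π √(a³/GM) = 2π √((4.06079 × 10^35) / (3.92938 × 10^16)) = 2π × 3.21472 × 10^9 s
T = 2.01987 × 10^10 s ≈ 640 years

Final answer: 640 years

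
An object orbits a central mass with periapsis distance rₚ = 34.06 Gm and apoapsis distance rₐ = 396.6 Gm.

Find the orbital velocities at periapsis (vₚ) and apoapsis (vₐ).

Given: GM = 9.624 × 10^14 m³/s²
rₚ = 34.06 Gm = 3.406 × 10^10 m
rₐ = 396.6 Gm = 3.966 × 10^11 m
GM = 9.624 × 10^14 m³/s²
a = (rₚ + rₐ)/2 = 2.1533 × 10^11 m
Vis-viva: v² = GM (2/r − 1/a)
vₚ² = 9.624 × 10^14 × (5.87199 × 10^-11 − 4.64403 × 10^-12) = 52042.6 m²/s²
vₚ = 228.129 m/s ≈ 228.1 m/s
vₐ² = 9.624 × 10^14 × (5.04286 × 10^-12 − 4.64403 × 10^-12) = 383.834 m²/s²
vₐ = 19.5917 m/s ≈ 19.59 m/s

Final answer: vₚ = 228.1 m/s, vₐ = 19.59 m/s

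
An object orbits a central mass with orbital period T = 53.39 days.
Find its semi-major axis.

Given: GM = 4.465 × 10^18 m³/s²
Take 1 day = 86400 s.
T = 53.39 days = 4.6129 × 10^6 s
GM = 4.465 × 10^18 m³/s²
Kepler's third law: a³ = GM T² / (4π²)
T² = 2.12788 × 10^13 s²
a³ = (4.465 × 10^18) × (2.12788 × 10^13) / (4π²) = 2.40663 × 10^30 m³
a = (a³)^(1/3) = 1.3401 × 10^10 m ≈ 1.34 × 10^10 m

Final answer: 1.34 × 10^10 m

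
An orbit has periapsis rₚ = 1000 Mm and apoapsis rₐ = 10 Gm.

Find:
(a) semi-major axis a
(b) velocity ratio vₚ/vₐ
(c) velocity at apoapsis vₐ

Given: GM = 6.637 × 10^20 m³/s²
rₚ = 1000 Mm = 1 × 10^9 m
rₐ = 10 Gm = 1 × 10^10 m
GM = 6.637 × 10^20 m³/s²
a = (rₚ + rₐ)/2 = 5.5 × 10^9 m
e = (rₐ − rₚ)/(rₐ + rₚ) = (9 × 10^9) / (1.1 × 10^10) = 0.818182
(a) a = 5.5 × 10^9 m ≈ 5.5 Gm
(b) vₚ/vₐ = rₐ/rₚ (angular momentum) = (1 × 10^10) / (1 × 10^9) = 10 ≈ 10
(c) vₐ² = GM (2/rₐ − 1/a) = 6.637 × 10^20 × (2 × 10^-10 − 1.81818 × 10^-10) = 1.20673 × 10^10 m²/s²;  vₐ = 109851 m/s ≈ 109.9 km/s

Final answer:
(a) semi-major axis a = 5.5 Gm
(b) velocity ratio vₚ/vₐ = 10
(c) velocity at apoapsis vₐ = 109.9 km/s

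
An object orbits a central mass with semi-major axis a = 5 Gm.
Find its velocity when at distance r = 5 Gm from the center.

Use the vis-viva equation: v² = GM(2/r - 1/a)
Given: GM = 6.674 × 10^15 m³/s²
a = 5 Gm = 5 × 10^9 m
r = 5 Gm = 5 × 10^9 m
GM = 6.674 × 10^15 m³/s²
2/r − 1/a = 4 × 10^-10 − 2 × 10^-10 = 2 × 10^-10 m⁻¹
v² = GM (2/r − 1/a) = 1.3348 × 10^6 m²/s²
v = 1155.34 m/s ≈ 1.155 km/s

Final answer: 1.155 km/s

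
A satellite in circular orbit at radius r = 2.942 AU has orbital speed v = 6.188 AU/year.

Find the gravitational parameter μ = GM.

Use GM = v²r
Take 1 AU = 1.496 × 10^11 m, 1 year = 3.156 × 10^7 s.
r = 2.942 AU = 4.40123 × 10^11 m
v = 6.188 AU/year = 29332.2 m/s
v² = 8.60379 × 10^8 m²/s²
GM = v²r = 8.60379 × 10^8 × 4.40123 × 10^11 = 3.78673 × 10^20 m³/s²
GM ≈ 3.787 × 10^20 m³/s²

Final answer: GM = 3.787 × 10^20 m³/s²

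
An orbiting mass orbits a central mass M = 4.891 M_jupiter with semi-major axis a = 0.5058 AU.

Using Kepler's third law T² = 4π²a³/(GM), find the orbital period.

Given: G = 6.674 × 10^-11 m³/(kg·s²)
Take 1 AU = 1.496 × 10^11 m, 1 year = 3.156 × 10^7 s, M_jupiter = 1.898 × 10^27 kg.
M = 4.891 M_jupiter = 9.28312 × 10^27 kg
GM = G × M = 6.674 × 10^-11 × 9.28312 × 10^27 = 6.19555 × 10^17 m³/s²
a = 0.5058 AU = 7.56677 × 10^10 m
a³ = 4.33243 × 10^32 m³
T = 2π √(a³/GM) = 2π √((4.33243 × 10^32) / (6.19555 × 10^17)) = 2π × 2.64439 × 10^7 s
T = 1.66152 × 10^8 s ≈ 5.265 years

Final answer: 5.265 years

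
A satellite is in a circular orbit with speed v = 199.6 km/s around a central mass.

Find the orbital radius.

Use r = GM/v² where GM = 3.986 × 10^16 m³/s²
v = 199.6 km/s = 199600 m/s
GM = 3.986 × 10^16 m³/s²
v² = 3.98402 × 10^10 m²/s²
r = GM/v² = (3.986 × 10^16) / (3.98402 × 10^10) = 1.0005 × 10^6 m ≈ 1 Mm

Final answer: 1 Mm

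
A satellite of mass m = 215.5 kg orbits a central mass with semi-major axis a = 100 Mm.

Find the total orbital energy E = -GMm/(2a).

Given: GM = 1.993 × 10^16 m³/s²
a = 100 Mm = 1 × 10^8 m
GM = 1.993 × 10^16 m³/s²
2a = 2 × 10^8 m
GMm = 1.993 × 10^16 × 215.5 = 4.29492 × 10^18 m³·kg/s²
E = −GMm/(2a) = -2.14746 × 10^10 J ≈ -21.47 GJ

Final answer: -21.47 GJ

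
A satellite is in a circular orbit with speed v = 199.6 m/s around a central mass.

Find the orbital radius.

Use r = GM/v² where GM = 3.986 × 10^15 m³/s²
v = 199.6 m/s
GM = 3.986 × 10^15 m³/s²
v² = 39840.2 m²/s²
r = GM/v² = (3.986 × 10^15) / 39840.2 = 1.0005 × 10^11 m ≈ 100 Gm

Final answer: 100 Gm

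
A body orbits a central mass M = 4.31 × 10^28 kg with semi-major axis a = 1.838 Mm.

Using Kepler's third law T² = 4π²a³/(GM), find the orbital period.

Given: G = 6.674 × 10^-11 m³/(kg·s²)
M = 4.31 × 10^28 kg
GM = G × M = 6.674 × 10^-11 × 4.31 × 10^28 = 2.87649 × 10^18 m³/s²
a = 1.838 Mm = 1.838 × 10^6 m
a³ = 6.20921 × 10^18 m³
T = 2π √(a³/GM) = 2π √((6.20921 × 10^18) / (2.87649 × 10^18)) = 2π × 1.46922 s
T = 9.23137 s ≈ 9.231 seconds

Final answer: 9.231 seconds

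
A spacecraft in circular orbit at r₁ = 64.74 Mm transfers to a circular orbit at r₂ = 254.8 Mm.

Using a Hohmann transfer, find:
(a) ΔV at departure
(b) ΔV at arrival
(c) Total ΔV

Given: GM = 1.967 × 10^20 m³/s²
r₁ = 64.74 Mm = 6.474 × 10^7 m
r₂ = 254.8 Mm = 2.548 × 10^8 m
GM = 1.967 × 10^20 m³/s²
Transfer ellipse: a_t = (r₁ + r₂)/2 = 1.5977 × 10^8 m
Circular speed at r₁: v₁ = √(GM/r₁) = 1.74307 × 10^6 m/s
Transfer speed at r₁ (periapsis): v₁ₜ = √(GM(2/r₁ − 1/a_t)) = 2.20124 × 10^6 m/s
(a) ΔV₁ = v₁ₜ − v₁ = 458169 m/s ≈ 458.2 km/s
Circular speed at r₂: v₂ = √(GM/r₂) = 878623 m/s
Transfer speed at r₂ (apoapsis): v₂ₜ = √(GM(2/r₂ − 1/a_t)) = 559295 m/s
(b) ΔV₂ = v₂ − v₂ₜ = 319327 m/s ≈ 319.3 km/s
(c) ΔV_total = ΔV₁ + ΔV₂ = 777496 m/s ≈ 777.5 km/s

Final answer:
(a) ΔV₁ = 458.2 km/s
(b) ΔV₂ = 319.3 km/s
(c) ΔV_total = 777.5 km/s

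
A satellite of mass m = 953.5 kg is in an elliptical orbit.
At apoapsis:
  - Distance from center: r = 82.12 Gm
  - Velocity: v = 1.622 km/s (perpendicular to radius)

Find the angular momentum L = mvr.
r = 82.12 Gm = 8.212 × 10^10 m
v = 1.622 km/s = 1622 m/s
vr = 1622 × 8.212 × 10^10 = 1.33199 × 10^14 m²/s
L = m × vr = 953.5 × 1.33199 × 10^14 = 1.27005 × 10^17 kg·m²/s ≈ 1.27 × 10^17 kg·m²/s

Final answer: L = 1.27 × 10^17 kg·m²/s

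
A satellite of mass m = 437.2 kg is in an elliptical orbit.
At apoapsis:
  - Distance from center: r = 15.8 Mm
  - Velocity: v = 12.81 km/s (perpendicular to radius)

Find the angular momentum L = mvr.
r = 15.8 Mm = 1.58 × 10^7 m
v = 12.81 km/s = 12810 m/s
vr = 12810 × 1.58 × 10^7 = 2.02398 × 10^11 m²/s
L = m × vr = 437.2 × 2.02398 × 10^11 = 8.84884 × 10^13 kg·m²/s ≈ 8.849 × 10^13 kg·m²/s

Final answer: L = 8.849 × 10^13 kg·m²/s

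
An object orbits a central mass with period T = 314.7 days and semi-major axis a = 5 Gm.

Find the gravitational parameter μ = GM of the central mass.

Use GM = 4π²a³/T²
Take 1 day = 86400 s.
T = 314.7 days = 2.71901 × 10^7 s
a = 5 Gm = 5 × 10^9 m
a³ = 1.25 × 10^29 m³
T² = 7.393 × 10^14 s²
GM = 4π² × (1.25 × 10^29) / (7.393 × 10^14) = 6.67496 × 10^15 m³/s²
GM ≈ 6.675 × 10^15 m³/s²

Final answer: GM = 6.675 × 10^15 m³/s²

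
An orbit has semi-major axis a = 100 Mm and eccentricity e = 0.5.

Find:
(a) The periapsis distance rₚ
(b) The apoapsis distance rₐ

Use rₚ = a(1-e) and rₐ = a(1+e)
a = 100 Mm = 1 × 10^8 m
e = 0.5:  1 − e = 0.5,  1 + e = 1.5
(a) rₚ = a(1 − e) = 1 × 10^8 m × 0.5 = 5 × 10^7 m ≈ 50 Mm
(b) rₐ = a(1 + e) = 1 × 10^8 m × 1.5 = 1.5 × 10^8 m ≈ 150 Mm

Final answer:
(a) rₚ = 50 Mm
(b) rₐ = 150 Mm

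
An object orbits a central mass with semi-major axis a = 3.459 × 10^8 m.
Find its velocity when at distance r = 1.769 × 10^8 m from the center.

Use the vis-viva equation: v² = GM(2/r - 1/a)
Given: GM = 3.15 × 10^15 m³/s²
a = 3.459 × 10^8 m
r = 1.769 × 10^8 m
GM = 3.15 × 10^15 m³/s²
2/r − 1/a = 1.13058 × 10^-8 − 2.89101 × 10^-9 = 8.41481 × 10^-9 m⁻¹
v² = GM (2/r − 1/a) = 2.65067 × 10^7 m²/s²
v = 5148.46 m/s ≈ 5.148 km/s

Final answer: 5.148 km/s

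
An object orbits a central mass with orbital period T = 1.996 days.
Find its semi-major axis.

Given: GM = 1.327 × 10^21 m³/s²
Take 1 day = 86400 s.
T = 1.996 days = 172454 s
GM = 1.327 × 10^21 m³/s²
Kepler's third law: a³ = GM T² / (4π²)
T² = 2.97405 × 10^10 s²
a³ = (1.327 × 10^21) × (2.97405 × 10^10) / (4π²) = 9.99677 × 10^29 m³
a = (a³)^(1/3) = 9.99892 × 10^9 m ≈ 9.999 Gm

Final answer: 9.999 Gm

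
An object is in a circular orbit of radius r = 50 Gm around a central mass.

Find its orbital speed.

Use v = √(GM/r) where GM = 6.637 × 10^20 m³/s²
r = 50 Gm = 5 × 10^10 m
GM = 6.637 × 10^20 m³/s²
GM/r = (6.637 × 10^20) / (5 × 10^10) = 1.3274 × 10^10 m²/s²
v = √(GM/r) = 115213 m/s ≈ 115.2 km/s

Final answer: 115.2 km/s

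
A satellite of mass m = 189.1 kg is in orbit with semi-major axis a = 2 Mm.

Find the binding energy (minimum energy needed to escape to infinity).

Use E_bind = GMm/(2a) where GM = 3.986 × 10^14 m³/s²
a = 2 Mm = 2 × 10^6 m
GM = 3.986 × 10^14 m³/s²
m = 189.1 kg
GMm = 3.986 × 10^14 × 189.1 = 7.53753 × 10^16 m³·kg/s²
2a = 4 × 10^6 m
E_bind = GMm/(2a) = 1.88438 × 10^10 J ≈ 18.84 GJ

Final answer: 18.84 GJ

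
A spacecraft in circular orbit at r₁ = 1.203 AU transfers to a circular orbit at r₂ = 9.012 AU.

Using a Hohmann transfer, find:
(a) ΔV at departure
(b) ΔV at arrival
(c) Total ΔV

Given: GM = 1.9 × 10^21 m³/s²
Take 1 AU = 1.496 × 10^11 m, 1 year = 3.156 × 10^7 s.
r₁ = 1.203 AU = 1.79969 × 10^11 m
r₂ = 9.012 AU = 1.3482 × 10^12 m
GM = 1.9 × 10^21 m³/s²
Transfer ellipse: a_t = (r₁ + r₂)/2 = 7.64082 × 10^11 m
Circular speed at r₁: v₁ = √(GM/r₁) = 102749 m/s
Transfer speed at r₁ (periapsis): v₁ₜ = √(GM(2/r₁ − 1/a_t)) = 136485 m/s
(a) ΔV₁ = v₁ₜ − v₁ = 33735.8 m/s ≈ 7.117 AU/year
Circular speed at r₂: v₂ = √(GM/r₂) = 37540.5 m/s
Transfer speed at r₂ (apoapsis): v₂ₜ = √(GM(2/r₂ − 1/a_t)) = 18219.2 m/s
(b) ΔV₂ = v₂ − v₂ₜ = 19321.3 m/s ≈ 4.076 AU/year
(c) ΔV_total = ΔV₁ + ΔV₂ = 53057.1 m/s ≈ 11.19 AU/year

Final answer:
(a) ΔV₁ = 7.117 AU/year
(b) ΔV₂ = 4.076 AU/year
(c) ΔV_total = 11.19 AU/year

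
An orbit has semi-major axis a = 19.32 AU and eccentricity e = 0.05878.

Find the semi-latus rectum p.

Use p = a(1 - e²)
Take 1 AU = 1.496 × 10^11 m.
a = 19.32 AU = 2.89027 × 10^12 m
e = 0.05878,  e² = 0.00345509,  1 − e² = 0.996545
p = a(1 − e²) = 2.89027 × 10^12 m × 0.996545 = 2.88029 × 10^12 m ≈ 19.25 AU

Final answer: p = 19.25 AU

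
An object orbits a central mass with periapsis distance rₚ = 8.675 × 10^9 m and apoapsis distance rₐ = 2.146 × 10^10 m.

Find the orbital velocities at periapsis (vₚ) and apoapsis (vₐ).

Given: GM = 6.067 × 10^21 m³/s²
rₚ = 8.675 × 10^9 m
rₐ = 2.146 × 10^10 m
GM = 6.067 × 10^21 m³/s²
a = (rₚ + rₐ)/2 = 1.50675 × 10^10 m
Vis-viva: v² = GM (2/r − 1/a)
vₚ² = 6.067 × 10^21 × (2.30548 × 10^-10 − 6.6368 × 10^-11) = 9.96077 × 10^11 m²/s²
vₚ = 998037 m/s ≈ 998 km/s
vₐ² = 6.067 × 10^21 × (9.31966 × 10^-11 − 6.6368 × 10^-11) = 1.62769 × 10^11 m²/s²
vₐ = 403447 m/s ≈ 403.4 km/s

Final answer: vₚ = 998 km/s, vₐ = 403.4 km/s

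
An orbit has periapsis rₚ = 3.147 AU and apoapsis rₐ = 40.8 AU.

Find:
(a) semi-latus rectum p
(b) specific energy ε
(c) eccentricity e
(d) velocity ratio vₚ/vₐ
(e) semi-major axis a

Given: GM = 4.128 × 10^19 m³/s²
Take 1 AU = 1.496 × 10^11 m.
rₚ = 3.147 AU = 4.70791 × 10^11 m
rₐ = 40.8 AU = 6.10368 × 10^12 m
GM = 4.128 × 10^19 m³/s²
a = (rₚ + rₐ)/2 = 3.28724 × 10^12 m
e = (rₐ − rₚ)/(rₐ + rₚ) = (5.63289 × 10^12) / (6.57447 × 10^12) = 0.856782
(a) 1 − e² = 0.265925;  p = a(1 − e²) = 3.28724 × 10^12 × 0.265925 = 8.74157 × 10^11 m ≈ 5.843 AU
(b) 2a = 6.57447 × 10^12 m;  ε = −GM/(2a) = -6.27883 × 10^6 J/kg ≈ -6.279 MJ/kg
(c) e = 0.856782 ≈ 0.8568
(d) vₚ/vₐ = rₐ/rₚ (angular momentum) = (6.10368 × 10^12) / (4.70791 × 10^11) = 12.9647 ≈ 12.96
(e) a = 3.28724 × 10^12 m ≈ 21.97 AU

Final answer:
(a) semi-latus rectum p = 5.843 AU
(b) specific energy ε = -6.279 MJ/kg
(c) eccentricity e = 0.8568
(d) velocity ratio vₚ/vₐ = 12.96
(e) semi-major axis a = 21.97 AU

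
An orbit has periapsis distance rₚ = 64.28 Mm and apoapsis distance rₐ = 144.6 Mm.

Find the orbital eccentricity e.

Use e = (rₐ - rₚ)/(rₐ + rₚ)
rₚ = 64.28 Mm = 6.428 × 10^7 m
rₐ = 144.6 Mm = 1.446 × 10^8 m
rₐ − rₚ = 8.032 × 10^7 m
rₐ + rₚ = 2.0888 × 10^8 m
e = (rₐ − rₚ)/(rₐ + rₚ) = 0.384527

Final answer: e = 0.3845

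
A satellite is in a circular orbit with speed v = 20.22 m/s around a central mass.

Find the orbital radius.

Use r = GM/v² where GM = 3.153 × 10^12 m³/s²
v = 20.22 m/s
GM = 3.153 × 10^12 m³/s²
v² = 408.848 m²/s²
r = GM/v² = (3.153 × 10^12) / 408.848 = 7.7119 × 10^9 m ≈ 7.712 Gm

Final answer: 7.712 Gm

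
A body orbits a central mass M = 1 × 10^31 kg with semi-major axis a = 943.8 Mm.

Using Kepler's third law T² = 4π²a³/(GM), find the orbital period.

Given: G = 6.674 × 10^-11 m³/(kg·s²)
M = 1 × 10^31 kg
GM = G × M = 6.674 × 10^-11 × 1 × 10^31 = 6.674 × 10^20 m³/s²
a = 943.8 Mm = 9.438 × 10^8 m
a³ = 8.40698 × 10^26 m³
T = 2π √(a³/GM) = 2π √((8.40698 × 10^26) / (6.674 × 10^20)) = 2π × 1122.35 s
T = 7051.91 s ≈ 1.959 hours

Final answer: 1.959 hours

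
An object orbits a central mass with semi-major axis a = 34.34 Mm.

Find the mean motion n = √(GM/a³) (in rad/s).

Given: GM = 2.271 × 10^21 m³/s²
a = 34.34 Mm = 3.434 × 10^7 m
GM = 2.271 × 10^21 m³/s²
a³ = 4.0495 × 10^22 m³
GM/a³ = (2.271 × 10^21) / (4.0495 × 10^22) = 0.0560811 s⁻²
n = √(GM/a³) = 0.236814 rad/s ≈ 0.2368 rad/s

Final answer: n = 0.2368 rad/s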